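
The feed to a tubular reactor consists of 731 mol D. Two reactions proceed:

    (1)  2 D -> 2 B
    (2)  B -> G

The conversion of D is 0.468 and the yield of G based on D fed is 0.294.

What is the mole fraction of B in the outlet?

Conversion of D: D consumed = 2ξ₁ = 0.468 × 731 → ξ₁ = 171.1 mol.
Yield of G: 1ξ₂ / 731 = 0.294 → ξ₂ = 214.9 mol.
Outlet amounts (n = n₀ + Σ ν·ξ):
  D: 731 − 2(171.1) = 388.9
  B: 0 + 2(171.1) − 1(214.9) = 127.2
  G: 0 + 1(214.9) = 214.9
Total out = 731 mol; y_B = 127.2 / 731 = 0.174.

0.174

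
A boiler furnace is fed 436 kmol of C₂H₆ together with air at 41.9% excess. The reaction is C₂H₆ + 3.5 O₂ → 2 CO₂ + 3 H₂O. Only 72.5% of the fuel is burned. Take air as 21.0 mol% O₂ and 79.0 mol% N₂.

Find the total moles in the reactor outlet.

Stoichiometric O₂ = 3.5 × 436 = 1526 kmol; O₂ fed = 1526 × 1.419 = 2165 kmol.
N₂ fed = 2165 × 79/21 = 8146 kmol.
Fuel reacted = 0.725 × 436 → ξ = 316.1 kmol.
Outlet (n = n₀ + ν ξ):
  C₂H₆: 436 − 1(316.1) = 119.9
  O₂: 2165 − 3.5(316.1) = 1059
  N₂: 8146 (inert)
  CO₂: 0 + 2(316.1) = 632.2
  H₂O: 0 + 3(316.1) = 948.3
Total out = 119.9 + 1059 + 8146 + 632.2 + 948.3 = 10910 kmol.

10900 kmol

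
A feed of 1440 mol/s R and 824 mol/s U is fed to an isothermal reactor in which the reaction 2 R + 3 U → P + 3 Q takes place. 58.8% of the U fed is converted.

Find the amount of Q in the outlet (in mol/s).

485 mol/s

U reacted = 0.588 × 824 = 484.5 mol/s; ν_U = −3, so ξ = 484.5/3 = 161.5 mol/s.
Outlet amounts (n = n₀ + ν ξ):
  R: 1440 − 2(161.5) = 1117
  U: 824 − 3(161.5) = 339.5
  P: 0 + 1(161.5) = 161.5
  Q: 0 + 3(161.5) = 484.5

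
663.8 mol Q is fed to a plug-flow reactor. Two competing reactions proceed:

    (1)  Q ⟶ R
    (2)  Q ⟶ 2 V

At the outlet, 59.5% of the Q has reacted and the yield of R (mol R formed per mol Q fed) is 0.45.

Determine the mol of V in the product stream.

193 mol

Yield of R: 1ξ₁ / 663.8 = 0.45 → ξ₁ = 298.7 mol.
Conversion of Q: 1ξ₁ + 1ξ₂ = 0.595 × 663.8 = 395 → ξ₂ = 96.25 mol.
Outlet amounts (n = n₀ + Σ ν·ξ):
  Q: 663.8 − 1(298.7) − 1(96.25) = 268.8
  R: 0 + 1(298.7) = 298.7
  V: 0 + 2(96.25) = 192.5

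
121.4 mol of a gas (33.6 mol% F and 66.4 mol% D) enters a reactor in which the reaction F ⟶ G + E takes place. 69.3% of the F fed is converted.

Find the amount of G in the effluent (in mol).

F reacted = 0.693 × 40.79 = 28.27 mol; ν_F = −1, so ξ = 28.27/1 = 28.27 mol.
Outlet amounts (n = n₀ + ν ξ):
  F: 40.79 − 1(28.27) = 12.52
  G: 0 + 1(28.27) = 28.27
  E: 0 + 1(28.27) = 28.27
  D: 80.61 (inert)

28.3 mol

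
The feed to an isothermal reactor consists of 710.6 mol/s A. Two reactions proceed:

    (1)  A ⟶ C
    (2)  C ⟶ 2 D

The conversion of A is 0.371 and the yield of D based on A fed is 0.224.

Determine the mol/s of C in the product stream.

184 mol/s

Conversion of A: A consumed = 1ξ₁ = 0.371 × 710.6 → ξ₁ = 263.6 mol/s.
Yield of D: 2ξ₂ / 710.6 = 0.224 → ξ₂ = 79.59 mol/s.
Outlet amounts (n = n₀ + Σ ν·ξ):
  A: 710.6 − 1(263.6) = 447
  C: 0 + 1(263.6) − 1(79.59) = 184
  D: 0 + 2(79.59) = 159.2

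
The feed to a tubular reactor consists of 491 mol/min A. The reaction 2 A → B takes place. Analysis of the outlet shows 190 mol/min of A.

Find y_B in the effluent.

0.442

For A: n = n₀ − 2ξ → 190 = 491 − 2ξ, giving ξ = 150.5 mol/min.
Outlet amounts (n = n₀ + ν ξ):
  A: 491 − 2(150.5) = 190
  B: 0 + 1(150.5) = 150.5
Total out = 340.5 mol/min; y_B = 150.5 / 340.5 = 0.442.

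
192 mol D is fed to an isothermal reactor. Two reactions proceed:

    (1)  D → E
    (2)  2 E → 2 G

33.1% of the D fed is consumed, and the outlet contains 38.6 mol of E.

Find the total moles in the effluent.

Conversion of D: D consumed = 1ξ₁ = 0.331 × 192 → ξ₁ = 63.55 mol.
E balance: n_E = 0 + 1ξ₁ − 2ξ₂ = 38.6 → ξ₂ = (1·63.55 − 38.6)/2 = 12.48 mol.
Outlet amounts (n = n₀ + Σ ν·ξ):
  D: 192 − 1(63.55) = 128.4
  E: 0 + 1(63.55) − 2(12.48) = 38.6
  G: 0 + 2(12.48) = 24.95
Total out = 128.4 + 38.6 + 24.95 = 192 mol.

192 mol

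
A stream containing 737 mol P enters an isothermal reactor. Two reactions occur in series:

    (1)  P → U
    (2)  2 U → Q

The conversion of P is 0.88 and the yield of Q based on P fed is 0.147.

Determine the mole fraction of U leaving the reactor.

Conversion of P: P consumed = 1ξ₁ = 0.88 × 737 → ξ₁ = 648.6 mol.
Yield of Q: 1ξ₂ / 737 = 0.147 → ξ₂ = 108.3 mol.
Outlet amounts (n = n₀ + Σ ν·ξ):
  P: 737 − 1(648.6) = 88.44
  U: 0 + 1(648.6) − 2(108.3) = 431.9
  Q: 0 + 1(108.3) = 108.3
Total out = 628.7 mol; y_U = 431.9 / 628.7 = 0.687.

0.687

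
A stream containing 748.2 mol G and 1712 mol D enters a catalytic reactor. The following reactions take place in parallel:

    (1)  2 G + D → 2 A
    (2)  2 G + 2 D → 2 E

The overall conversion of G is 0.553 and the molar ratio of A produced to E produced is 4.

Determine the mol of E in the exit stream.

82.8 mol

Conversion of G: G consumed = 0.553 × 748.2 = 413.8 mol = 2ξ₁ + 2ξ₂.
Selectivity: 2ξ₁ / (2ξ₂) = 4 → ξ₁ = 4 ξ₂.
Substitute: (2·4 + 2) ξ₂ = 413.8 → ξ₂ = 41.38 mol, ξ₁ = 165.5 mol.
Outlet amounts (n = n₀ + Σ ν·ξ):
  G: 748.2 − 2(165.5) − 2(41.38) = 334.4
  D: 1712 − 1(165.5) − 2(41.38) = 1464
  A: 0 + 2(165.5) = 331
  E: 0 + 2(41.38) = 82.75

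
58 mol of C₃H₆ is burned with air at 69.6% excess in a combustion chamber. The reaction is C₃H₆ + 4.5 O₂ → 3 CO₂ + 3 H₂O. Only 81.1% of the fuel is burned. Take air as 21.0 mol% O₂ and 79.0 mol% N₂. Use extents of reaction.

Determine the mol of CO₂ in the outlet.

Stoichiometric O₂ = 4.5 × 58 = 261 mol; O₂ fed = 261 × 1.696 = 442.7 mol.
N₂ fed = 442.7 × 79/21 = 1665 mol.
Fuel reacted = 0.811 × 58 → ξ = 47.04 mol.
Outlet (n = n₀ + ν ξ):
  C₃H₆: 58 − 1(47.04) = 10.96
  O₂: 442.7 − 4.5(47.04) = 231
  N₂: 1665 (inert)
  CO₂: 0 + 3(47.04) = 141.1
  H₂O: 0 + 3(47.04) = 141.1

141 mol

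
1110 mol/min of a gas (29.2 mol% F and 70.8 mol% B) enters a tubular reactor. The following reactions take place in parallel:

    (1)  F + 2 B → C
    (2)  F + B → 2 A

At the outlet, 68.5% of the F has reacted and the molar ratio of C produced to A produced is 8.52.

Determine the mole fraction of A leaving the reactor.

Conversion of F: F consumed = 0.685 × 324.1 = 222 mol/min = 1ξ₁ + 1ξ₂.
Selectivity: 1ξ₁ / (2ξ₂) = 8.52 → ξ₁ = 17.04 ξ₂.
Substitute: (1·17.04 + 1) ξ₂ = 222 → ξ₂ = 12.31 mol/min, ξ₁ = 209.7 mol/min.
Outlet amounts (n = n₀ + Σ ν·ξ):
  F: 324.1 − 1(209.7) − 1(12.31) = 102.1
  B: 785.9 − 2(209.7) − 1(12.31) = 354.1
  C: 0 + 1(209.7) = 209.7
  A: 0 + 2(12.31) = 24.61
Total out = 690.6 mol/min; y_A = 24.61 / 690.6 = 0.03564.

0.0356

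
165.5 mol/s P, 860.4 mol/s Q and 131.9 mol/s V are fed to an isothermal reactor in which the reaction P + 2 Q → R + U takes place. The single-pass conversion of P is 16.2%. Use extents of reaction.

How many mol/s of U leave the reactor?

P reacted = 0.162 × 165.5 = 26.81 mol/s; ν_P = −1, so ξ = 26.81/1 = 26.81 mol/s.
Outlet amounts (n = n₀ + ν ξ):
  P: 165.5 − 1(26.81) = 138.7
  Q: 860.4 − 2(26.81) = 806.8
  R: 0 + 1(26.81) = 26.81
  U: 0 + 1(26.81) = 26.81
  V: 131.9 (inert)

26.8 mol/s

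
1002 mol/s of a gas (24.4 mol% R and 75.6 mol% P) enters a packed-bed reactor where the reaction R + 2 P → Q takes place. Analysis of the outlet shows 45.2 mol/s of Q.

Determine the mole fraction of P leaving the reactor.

For Q: n = n₀ + 1ξ → 45.2 = 0 + 1ξ, giving ξ = 45.2 mol/s.
Outlet amounts (n = n₀ + ν ξ):
  R: 244.5 − 1(45.2) = 199.3
  P: 757.5 − 2(45.2) = 667.1
  Q: 0 + 1(45.2) = 45.2
Total out = 911.6 mol/s; y_P = 667.1 / 911.6 = 0.7318.

0.732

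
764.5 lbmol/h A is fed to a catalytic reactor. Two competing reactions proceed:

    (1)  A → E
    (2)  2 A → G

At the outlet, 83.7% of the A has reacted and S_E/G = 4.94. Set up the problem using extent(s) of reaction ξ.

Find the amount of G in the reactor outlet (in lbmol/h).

92.2 lbmol/h

Conversion of A: A consumed = 0.837 × 764.5 = 639.9 lbmol/h = 1ξ₁ + 2ξ₂.
Selectivity: 1ξ₁ / (1ξ₂) = 4.94 → ξ₁ = 4.94 ξ₂.
Substitute: (1·4.94 + 2) ξ₂ = 639.9 → ξ₂ = 92.2 lbmol/h, ξ₁ = 455.5 lbmol/h.
Outlet amounts (n = n₀ + Σ ν·ξ):
  A: 764.5 − 1(455.5) − 2(92.2) = 124.6
  E: 0 + 1(455.5) = 455.5
  G: 0 + 1(92.2) = 92.2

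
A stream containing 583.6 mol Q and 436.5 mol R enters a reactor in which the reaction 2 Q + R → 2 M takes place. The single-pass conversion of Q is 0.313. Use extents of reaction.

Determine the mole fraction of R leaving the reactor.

Q reacted = 0.313 × 583.6 = 182.7 mol; ν_Q = −2, so ξ = 182.7/2 = 91.33 mol.
Outlet amounts (n = n₀ + ν ξ):
  Q: 583.6 − 2(91.33) = 400.9
  R: 436.5 − 1(91.33) = 345.2
  M: 0 + 2(91.33) = 182.7
Total out = 928.8 mol; y_R = 345.2 / 928.8 = 0.3716.

0.372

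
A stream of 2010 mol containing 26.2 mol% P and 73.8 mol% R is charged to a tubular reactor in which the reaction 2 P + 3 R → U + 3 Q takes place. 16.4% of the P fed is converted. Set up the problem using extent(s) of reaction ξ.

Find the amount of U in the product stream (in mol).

43.2 mol

P reacted = 0.164 × 526.6 = 86.37 mol; ν_P = −2, so ξ = 86.37/2 = 43.18 mol.
Outlet amounts (n = n₀ + ν ξ):
  P: 526.6 − 2(43.18) = 440.3
  R: 1483 − 3(43.18) = 1354
  U: 0 + 1(43.18) = 43.18
  Q: 0 + 3(43.18) = 129.5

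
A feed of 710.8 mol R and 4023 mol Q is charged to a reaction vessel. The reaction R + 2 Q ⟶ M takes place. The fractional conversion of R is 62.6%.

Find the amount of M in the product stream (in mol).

R reacted = 0.626 × 710.8 = 445 mol; ν_R = −1, so ξ = 445/1 = 445 mol.
Outlet amounts (n = n₀ + ν ξ):
  R: 710.8 − 1(445) = 265.8
  Q: 4023 − 2(445) = 3133
  M: 0 + 1(445) = 445

445 mol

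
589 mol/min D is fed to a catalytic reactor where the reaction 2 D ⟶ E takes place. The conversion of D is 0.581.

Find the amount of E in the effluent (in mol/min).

D reacted = 0.581 × 589 = 342.2 mol/min; ν_D = −2, so ξ = 342.2/2 = 171.1 mol/min.
Outlet amounts (n = n₀ + ν ξ):
  D: 589 − 2(171.1) = 246.8
  E: 0 + 1(171.1) = 171.1

171 mol/min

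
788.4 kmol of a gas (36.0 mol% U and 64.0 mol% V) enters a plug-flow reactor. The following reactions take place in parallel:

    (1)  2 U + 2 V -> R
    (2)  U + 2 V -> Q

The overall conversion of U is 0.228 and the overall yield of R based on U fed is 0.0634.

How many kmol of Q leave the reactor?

Yield of R: 1ξ₁ / 283.8 = 0.0634 → ξ₁ = 17.99 kmol.
Conversion of U: 2ξ₁ + 1ξ₂ = 0.228 × 283.8 = 64.71 → ξ₂ = 28.72 kmol.
Outlet amounts (n = n₀ + Σ ν·ξ):
  U: 283.8 − 2(17.99) − 1(28.72) = 219.1
  V: 504.6 − 2(17.99) − 2(28.72) = 411.1
  R: 0 + 1(17.99) = 17.99
  Q: 0 + 1(28.72) = 28.72

28.7 kmol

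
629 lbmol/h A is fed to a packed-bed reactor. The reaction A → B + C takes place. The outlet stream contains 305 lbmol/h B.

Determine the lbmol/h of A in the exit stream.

324 lbmol/h

For B: n = n₀ + 1ξ → 305 = 0 + 1ξ, giving ξ = 305 lbmol/h.
Outlet amounts (n = n₀ + ν ξ):
  A: 629 − 1(305) = 324
  B: 0 + 1(305) = 305
  C: 0 + 1(305) = 305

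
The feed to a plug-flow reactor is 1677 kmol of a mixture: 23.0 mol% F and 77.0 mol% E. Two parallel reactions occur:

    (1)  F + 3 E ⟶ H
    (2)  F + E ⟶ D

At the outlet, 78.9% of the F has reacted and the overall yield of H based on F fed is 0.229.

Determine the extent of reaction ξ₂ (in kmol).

Yield of H: 1ξ₁ / 385.7 = 0.229 → ξ₁ = 88.33 kmol.
Conversion of F: 1ξ₁ + 1ξ₂ = 0.789 × 385.7 = 304.3 → ξ₂ = 216 kmol.
Outlet amounts (n = n₀ + Σ ν·ξ):
  F: 385.7 − 1(88.33) − 1(216) = 81.38
  E: 1291 − 3(88.33) − 1(216) = 810.3
  H: 0 + 1(88.33) = 88.33
  D: 0 + 1(216) = 216

ξ₂ = 216 kmol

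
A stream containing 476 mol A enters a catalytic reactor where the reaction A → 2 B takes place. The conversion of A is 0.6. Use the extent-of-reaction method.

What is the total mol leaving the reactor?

A reacted = 0.6 × 476 = 285.6 mol; ν_A = −1, so ξ = 285.6/1 = 285.6 mol.
Outlet amounts (n = n₀ + ν ξ):
  A: 476 − 1(285.6) = 190.4
  B: 0 + 2(285.6) = 571.2
Total out = 190.4 + 571.2 = 761.6 mol.

762 mol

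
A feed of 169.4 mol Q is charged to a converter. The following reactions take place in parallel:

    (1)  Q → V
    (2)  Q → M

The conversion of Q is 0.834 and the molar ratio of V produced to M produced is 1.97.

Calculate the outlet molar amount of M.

Conversion of Q: Q consumed = 0.834 × 169.4 = 141.3 mol = 1ξ₁ + 1ξ₂.
Selectivity: 1ξ₁ / (1ξ₂) = 1.97 → ξ₁ = 1.97 ξ₂.
Substitute: (1·1.97 + 1) ξ₂ = 141.3 → ξ₂ = 47.57 mol, ξ₁ = 93.71 mol.
Outlet amounts (n = n₀ + Σ ν·ξ):
  Q: 169.4 − 1(93.71) − 1(47.57) = 28.12
  V: 0 + 1(93.71) = 93.71
  M: 0 + 1(47.57) = 47.57

47.6 mol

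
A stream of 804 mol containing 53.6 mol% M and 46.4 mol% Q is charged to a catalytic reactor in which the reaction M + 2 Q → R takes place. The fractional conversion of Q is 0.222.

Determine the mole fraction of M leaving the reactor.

Q reacted = 0.222 × 373.1 = 82.82 mol; ν_Q = −2, so ξ = 82.82/2 = 41.41 mol.
Outlet amounts (n = n₀ + ν ξ):
  M: 430.9 − 1(41.41) = 389.5
  Q: 373.1 − 2(41.41) = 290.2
  R: 0 + 1(41.41) = 41.41
Total out = 721.2 mol; y_M = 389.5 / 721.2 = 0.5401.

0.54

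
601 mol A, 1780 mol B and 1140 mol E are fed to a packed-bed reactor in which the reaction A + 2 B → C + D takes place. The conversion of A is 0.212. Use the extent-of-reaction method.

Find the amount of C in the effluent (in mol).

127 mol

A reacted = 0.212 × 601 = 127.4 mol; ν_A = −1, so ξ = 127.4/1 = 127.4 mol.
Outlet amounts (n = n₀ + ν ξ):
  A: 601 − 1(127.4) = 473.6
  B: 1780 − 2(127.4) = 1525
  C: 0 + 1(127.4) = 127.4
  D: 0 + 1(127.4) = 127.4
  E: 1140 (inert)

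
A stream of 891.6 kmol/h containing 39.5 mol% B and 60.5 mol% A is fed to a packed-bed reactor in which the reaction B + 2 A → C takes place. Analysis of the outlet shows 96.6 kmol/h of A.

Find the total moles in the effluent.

449 kmol/h

For A: n = n₀ − 2ξ → 96.6 = 539.4 − 2ξ, giving ξ = 221.4 kmol/h.
Outlet amounts (n = n₀ + ν ξ):
  B: 352.2 − 1(221.4) = 130.8
  A: 539.4 − 2(221.4) = 96.6
  C: 0 + 1(221.4) = 221.4
Total out = 130.8 + 96.6 + 221.4 = 448.8 kmol/h.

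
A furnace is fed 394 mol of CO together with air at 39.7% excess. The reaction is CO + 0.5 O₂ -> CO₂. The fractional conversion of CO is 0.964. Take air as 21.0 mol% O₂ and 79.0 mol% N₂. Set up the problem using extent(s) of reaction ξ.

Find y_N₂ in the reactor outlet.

Stoichiometric O₂ = 0.5 × 394 = 197 mol; O₂ fed = 197 × 1.397 = 275.2 mol.
N₂ fed = 275.2 × 79/21 = 1035 mol.
Fuel reacted = 0.964 × 394 → ξ = 379.8 mol.
Outlet (n = n₀ + ν ξ):
  CO: 394 − 1(379.8) = 14.18
  O₂: 275.2 − 0.5(379.8) = 85.3
  N₂: 1035 (inert)
  CO₂: 0 + 1(379.8) = 379.8
Total out = 1515 mol; y_N₂ = 1035 / 1515 = 0.6835.

0.684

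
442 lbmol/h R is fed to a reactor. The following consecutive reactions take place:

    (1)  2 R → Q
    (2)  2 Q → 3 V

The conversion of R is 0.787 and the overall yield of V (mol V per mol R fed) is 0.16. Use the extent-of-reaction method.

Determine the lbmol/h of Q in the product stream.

Conversion of R: R consumed = 2ξ₁ = 0.787 × 442 → ξ₁ = 173.9 lbmol/h.
Yield of V: 3ξ₂ / 442 = 0.16 → ξ₂ = 23.57 lbmol/h.
Outlet amounts (n = n₀ + Σ ν·ξ):
  R: 442 − 2(173.9) = 94.15
  Q: 0 + 1(173.9) − 2(23.57) = 126.8
  V: 0 + 3(23.57) = 70.72

127 lbmol/h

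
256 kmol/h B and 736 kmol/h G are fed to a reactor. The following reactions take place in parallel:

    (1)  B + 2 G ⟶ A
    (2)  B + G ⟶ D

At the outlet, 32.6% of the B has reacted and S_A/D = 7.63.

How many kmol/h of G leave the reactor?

Conversion of B: B consumed = 0.326 × 256 = 83.46 kmol/h = 1ξ₁ + 1ξ₂.
Selectivity: 1ξ₁ / (1ξ₂) = 7.63 → ξ₁ = 7.63 ξ₂.
Substitute: (1·7.63 + 1) ξ₂ = 83.46 → ξ₂ = 9.67 kmol/h, ξ₁ = 73.79 kmol/h.
Outlet amounts (n = n₀ + Σ ν·ξ):
  B: 256 − 1(73.79) − 1(9.67) = 172.5
  G: 736 − 2(73.79) − 1(9.67) = 578.8
  A: 0 + 1(73.79) = 73.79
  D: 0 + 1(9.67) = 9.67

579 kmol/h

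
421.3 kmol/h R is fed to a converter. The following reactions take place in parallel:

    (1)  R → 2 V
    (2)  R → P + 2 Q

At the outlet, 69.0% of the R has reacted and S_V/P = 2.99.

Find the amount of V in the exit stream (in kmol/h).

348 kmol/h

Conversion of R: R consumed = 0.69 × 421.3 = 290.7 kmol/h = 1ξ₁ + 1ξ₂.
Selectivity: 2ξ₁ / (1ξ₂) = 2.99 → ξ₁ = 1.495 ξ₂.
Substitute: (1·1.495 + 1) ξ₂ = 290.7 → ξ₂ = 116.5 kmol/h, ξ₁ = 174.2 kmol/h.
Outlet amounts (n = n₀ + Σ ν·ξ):
  R: 421.3 − 1(174.2) − 1(116.5) = 130.6
  V: 0 + 2(174.2) = 348.4
  P: 0 + 1(116.5) = 116.5
  Q: 0 + 2(116.5) = 233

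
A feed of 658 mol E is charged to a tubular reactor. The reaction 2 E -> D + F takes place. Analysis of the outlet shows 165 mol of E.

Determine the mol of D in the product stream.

For E: n = n₀ − 2ξ → 165 = 658 − 2ξ, giving ξ = 246.5 mol.
Outlet amounts (n = n₀ + ν ξ):
  E: 658 − 2(246.5) = 165
  D: 0 + 1(246.5) = 246.5
  F: 0 + 1(246.5) = 246.5

246 mol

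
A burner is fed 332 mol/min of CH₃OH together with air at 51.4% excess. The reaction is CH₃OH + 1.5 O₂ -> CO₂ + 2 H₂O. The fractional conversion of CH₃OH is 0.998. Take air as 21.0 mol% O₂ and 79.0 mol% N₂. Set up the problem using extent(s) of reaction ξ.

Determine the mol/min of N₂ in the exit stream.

2840 mol/min

Stoichiometric O₂ = 1.5 × 332 = 498 mol/min; O₂ fed = 498 × 1.514 = 754 mol/min.
N₂ fed = 754 × 79/21 = 2836 mol/min.
Fuel reacted = 0.998 × 332 → ξ = 331.3 mol/min.
Outlet (n = n₀ + ν ξ):
  CH₃OH: 332 − 1(331.3) = 0.664
  O₂: 754 − 1.5(331.3) = 257
  N₂: 2836 (inert)
  CO₂: 0 + 1(331.3) = 331.3
  H₂O: 0 + 2(331.3) = 662.7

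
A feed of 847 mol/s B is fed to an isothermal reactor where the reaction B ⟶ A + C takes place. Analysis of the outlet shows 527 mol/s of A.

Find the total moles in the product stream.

For A: n = n₀ + 1ξ → 527 = 0 + 1ξ, giving ξ = 527 mol/s.
Outlet amounts (n = n₀ + ν ξ):
  B: 847 − 1(527) = 320
  A: 0 + 1(527) = 527
  C: 0 + 1(527) = 527
Total out = 320 + 527 + 527 = 1374 mol/s.

1370 mol/s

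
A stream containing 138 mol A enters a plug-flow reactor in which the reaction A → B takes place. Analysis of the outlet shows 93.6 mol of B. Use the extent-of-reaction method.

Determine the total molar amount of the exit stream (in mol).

138 mol

For B: n = n₀ + 1ξ → 93.6 = 0 + 1ξ, giving ξ = 93.6 mol.
Outlet amounts (n = n₀ + ν ξ):
  A: 138 − 1(93.6) = 44.4
  B: 0 + 1(93.6) = 93.6
Total out = 44.4 + 93.6 = 138 mol.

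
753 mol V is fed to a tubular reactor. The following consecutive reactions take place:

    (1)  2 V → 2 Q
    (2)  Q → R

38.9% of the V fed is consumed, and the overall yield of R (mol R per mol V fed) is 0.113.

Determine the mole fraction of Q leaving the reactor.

0.276

Conversion of V: V consumed = 2ξ₁ = 0.389 × 753 → ξ₁ = 146.5 mol.
Yield of R: 1ξ₂ / 753 = 0.113 → ξ₂ = 85.09 mol.
Outlet amounts (n = n₀ + Σ ν·ξ):
  V: 753 − 2(146.5) = 460.1
  Q: 0 + 2(146.5) − 1(85.09) = 207.8
  R: 0 + 1(85.09) = 85.09
Total out = 753 mol; y_Q = 207.8 / 753 = 0.276.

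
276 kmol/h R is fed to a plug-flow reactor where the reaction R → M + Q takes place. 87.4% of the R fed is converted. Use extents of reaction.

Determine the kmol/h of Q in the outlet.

241 kmol/h

R reacted = 0.874 × 276 = 241.2 kmol/h; ν_R = −1, so ξ = 241.2/1 = 241.2 kmol/h.
Outlet amounts (n = n₀ + ν ξ):
  R: 276 − 1(241.2) = 34.78
  M: 0 + 1(241.2) = 241.2
  Q: 0 + 1(241.2) = 241.2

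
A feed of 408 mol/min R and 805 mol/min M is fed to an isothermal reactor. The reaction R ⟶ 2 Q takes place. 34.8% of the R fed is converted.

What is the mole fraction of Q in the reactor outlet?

R reacted = 0.348 × 408 = 142 mol/min; ν_R = −1, so ξ = 142/1 = 142 mol/min.
Outlet amounts (n = n₀ + ν ξ):
  R: 408 − 1(142) = 266
  Q: 0 + 2(142) = 284
  M: 805 (inert)
Total out = 1355 mol/min; y_Q = 284 / 1355 = 0.2096.

0.21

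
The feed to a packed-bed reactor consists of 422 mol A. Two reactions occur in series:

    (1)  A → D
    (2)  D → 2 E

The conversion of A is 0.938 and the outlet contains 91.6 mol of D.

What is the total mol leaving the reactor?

Conversion of A: A consumed = 1ξ₁ = 0.938 × 422 → ξ₁ = 395.8 mol.
D balance: n_D = 0 + 1ξ₁ − 1ξ₂ = 91.6 → ξ₂ = (1·395.8 − 91.6)/1 = 304.2 mol.
Outlet amounts (n = n₀ + Σ ν·ξ):
  A: 422 − 1(395.8) = 26.16
  D: 0 + 1(395.8) − 1(304.2) = 91.6
  E: 0 + 2(304.2) = 608.5
Total out = 26.16 + 91.6 + 608.5 = 726.2 mol.

726 mol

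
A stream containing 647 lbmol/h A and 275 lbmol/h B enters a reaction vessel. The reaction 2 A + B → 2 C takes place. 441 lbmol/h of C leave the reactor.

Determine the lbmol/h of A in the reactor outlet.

For C: n = n₀ + 2ξ → 441 = 0 + 2ξ, giving ξ = 220.5 lbmol/h.
Outlet amounts (n = n₀ + ν ξ):
  A: 647 − 2(220.5) = 206
  B: 275 − 1(220.5) = 54.5
  C: 0 + 2(220.5) = 441

206 lbmol/h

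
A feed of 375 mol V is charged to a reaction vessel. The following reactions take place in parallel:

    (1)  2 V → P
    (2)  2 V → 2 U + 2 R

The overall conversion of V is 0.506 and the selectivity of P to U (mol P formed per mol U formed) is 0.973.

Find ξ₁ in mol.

Conversion of V: V consumed = 0.506 × 375 = 189.8 mol = 2ξ₁ + 2ξ₂.
Selectivity: 1ξ₁ / (2ξ₂) = 0.973 → ξ₁ = 1.946 ξ₂.
Substitute: (2·1.946 + 2) ξ₂ = 189.8 → ξ₂ = 32.2 mol, ξ₁ = 62.67 mol.
Outlet amounts (n = n₀ + Σ ν·ξ):
  V: 375 − 2(62.67) − 2(32.2) = 185.2
  P: 0 + 1(62.67) = 62.67
  U: 0 + 2(32.2) = 64.41
  R: 0 + 2(32.2) = 64.41

ξ₁ = 62.7 mol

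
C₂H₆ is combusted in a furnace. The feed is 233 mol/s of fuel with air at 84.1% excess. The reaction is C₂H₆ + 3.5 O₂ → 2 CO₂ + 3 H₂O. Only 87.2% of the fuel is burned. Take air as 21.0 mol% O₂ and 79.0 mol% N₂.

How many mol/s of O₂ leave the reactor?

Stoichiometric O₂ = 3.5 × 233 = 815.5 mol/s; O₂ fed = 815.5 × 1.841 = 1501 mol/s.
N₂ fed = 1501 × 79/21 = 5648 mol/s.
Fuel reacted = 0.872 × 233 → ξ = 203.2 mol/s.
Outlet (n = n₀ + ν ξ):
  C₂H₆: 233 − 1(203.2) = 29.82
  O₂: 1501 − 3.5(203.2) = 790.2
  N₂: 5648 (inert)
  CO₂: 0 + 2(203.2) = 406.4
  H₂O: 0 + 3(203.2) = 609.5

790 mol/s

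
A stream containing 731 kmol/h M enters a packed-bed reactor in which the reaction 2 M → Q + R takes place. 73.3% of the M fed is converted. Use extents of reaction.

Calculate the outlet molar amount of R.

M reacted = 0.733 × 731 = 535.8 kmol/h; ν_M = −2, so ξ = 535.8/2 = 267.9 kmol/h.
Outlet amounts (n = n₀ + ν ξ):
  M: 731 − 2(267.9) = 195.2
  Q: 0 + 1(267.9) = 267.9
  R: 0 + 1(267.9) = 267.9

268 kmol/h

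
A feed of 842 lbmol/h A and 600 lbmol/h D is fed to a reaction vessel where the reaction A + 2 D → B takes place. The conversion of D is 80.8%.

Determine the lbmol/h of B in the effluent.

D reacted = 0.808 × 600 = 484.8 lbmol/h; ν_D = −2, so ξ = 484.8/2 = 242.4 lbmol/h.
Outlet amounts (n = n₀ + ν ξ):
  A: 842 − 1(242.4) = 599.6
  D: 600 − 2(242.4) = 115.2
  B: 0 + 1(242.4) = 242.4

242 lbmol/h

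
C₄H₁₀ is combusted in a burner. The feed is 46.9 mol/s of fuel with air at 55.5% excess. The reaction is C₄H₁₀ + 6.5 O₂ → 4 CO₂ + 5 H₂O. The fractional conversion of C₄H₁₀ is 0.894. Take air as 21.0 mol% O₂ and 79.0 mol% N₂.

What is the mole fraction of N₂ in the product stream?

Stoichiometric O₂ = 6.5 × 46.9 = 304.8 mol/s; O₂ fed = 304.8 × 1.555 = 474 mol/s.
N₂ fed = 474 × 79/21 = 1783 mol/s.
Fuel reacted = 0.894 × 46.9 → ξ = 41.93 mol/s.
Outlet (n = n₀ + ν ξ):
  C₄H₁₀: 46.9 − 1(41.93) = 4.971
  O₂: 474 − 6.5(41.93) = 201.5
  N₂: 1783 (inert)
  CO₂: 0 + 4(41.93) = 167.7
  H₂O: 0 + 5(41.93) = 209.6
Total out = 2367 mol/s; y_N₂ = 1783 / 2367 = 0.7534.

0.753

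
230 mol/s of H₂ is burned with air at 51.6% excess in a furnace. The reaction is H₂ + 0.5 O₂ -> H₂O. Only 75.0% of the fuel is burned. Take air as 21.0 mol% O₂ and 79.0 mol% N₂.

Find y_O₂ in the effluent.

Stoichiometric O₂ = 0.5 × 230 = 115 mol/s; O₂ fed = 115 × 1.516 = 174.3 mol/s.
N₂ fed = 174.3 × 79/21 = 655.9 mol/s.
Fuel reacted = 0.75 × 230 → ξ = 172.5 mol/s.
Outlet (n = n₀ + ν ξ):
  H₂: 230 − 1(172.5) = 57.5
  O₂: 174.3 − 0.5(172.5) = 88.09
  N₂: 655.9 (inert)
  H₂O: 0 + 1(172.5) = 172.5
Total out = 973.9 mol/s; y_O₂ = 88.09 / 973.9 = 0.09045.

0.0904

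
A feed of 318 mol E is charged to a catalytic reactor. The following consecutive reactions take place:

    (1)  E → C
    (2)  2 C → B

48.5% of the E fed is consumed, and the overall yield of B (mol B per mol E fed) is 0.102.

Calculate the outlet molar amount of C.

Conversion of E: E consumed = 1ξ₁ = 0.485 × 318 → ξ₁ = 154.2 mol.
Yield of B: 1ξ₂ / 318 = 0.102 → ξ₂ = 32.44 mol.
Outlet amounts (n = n₀ + Σ ν·ξ):
  E: 318 − 1(154.2) = 163.8
  C: 0 + 1(154.2) − 2(32.44) = 89.36
  B: 0 + 1(32.44) = 32.44

89.4 mol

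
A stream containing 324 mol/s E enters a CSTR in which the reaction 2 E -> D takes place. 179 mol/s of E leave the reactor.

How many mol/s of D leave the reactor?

72.5 mol/s

For E: n = n₀ − 2ξ → 179 = 324 − 2ξ, giving ξ = 72.5 mol/s.
Outlet amounts (n = n₀ + ν ξ):
  E: 324 − 2(72.5) = 179
  D: 0 + 1(72.5) = 72.5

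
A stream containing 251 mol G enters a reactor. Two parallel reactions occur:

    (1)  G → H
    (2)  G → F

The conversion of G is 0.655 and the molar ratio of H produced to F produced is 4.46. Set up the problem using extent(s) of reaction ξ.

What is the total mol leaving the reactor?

251 mol

Conversion of G: G consumed = 0.655 × 251 = 164.4 mol = 1ξ₁ + 1ξ₂.
Selectivity: 1ξ₁ / (1ξ₂) = 4.46 → ξ₁ = 4.46 ξ₂.
Substitute: (1·4.46 + 1) ξ₂ = 164.4 → ξ₂ = 30.11 mol, ξ₁ = 134.3 mol.
Outlet amounts (n = n₀ + Σ ν·ξ):
  G: 251 − 1(134.3) − 1(30.11) = 86.59
  H: 0 + 1(134.3) = 134.3
  F: 0 + 1(30.11) = 30.11
Total out = 86.59 + 134.3 + 30.11 = 251 mol.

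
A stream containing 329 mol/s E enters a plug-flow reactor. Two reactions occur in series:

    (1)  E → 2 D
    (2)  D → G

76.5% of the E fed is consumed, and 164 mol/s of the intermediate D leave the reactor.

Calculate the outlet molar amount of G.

339 mol/s

Conversion of E: E consumed = 1ξ₁ = 0.765 × 329 → ξ₁ = 251.7 mol/s.
D balance: n_D = 0 + 2ξ₁ − 1ξ₂ = 164 → ξ₂ = (2·251.7 − 164)/1 = 339.4 mol/s.
Outlet amounts (n = n₀ + Σ ν·ξ):
  E: 329 − 1(251.7) = 77.31
  D: 0 + 2(251.7) − 1(339.4) = 164
  G: 0 + 1(339.4) = 339.4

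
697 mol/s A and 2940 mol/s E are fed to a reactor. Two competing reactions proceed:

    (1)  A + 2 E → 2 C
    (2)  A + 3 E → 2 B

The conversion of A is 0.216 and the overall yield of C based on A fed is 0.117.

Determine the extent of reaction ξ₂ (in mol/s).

Yield of C: 2ξ₁ / 697 = 0.117 → ξ₁ = 40.77 mol/s.
Conversion of A: 1ξ₁ + 1ξ₂ = 0.216 × 697 = 150.6 → ξ₂ = 109.8 mol/s.
Outlet amounts (n = n₀ + Σ ν·ξ):
  A: 697 − 1(40.77) − 1(109.8) = 546.4
  E: 2940 − 2(40.77) − 3(109.8) = 2529
  C: 0 + 2(40.77) = 81.55
  B: 0 + 2(109.8) = 219.6

ξ₂ = 110 mol/s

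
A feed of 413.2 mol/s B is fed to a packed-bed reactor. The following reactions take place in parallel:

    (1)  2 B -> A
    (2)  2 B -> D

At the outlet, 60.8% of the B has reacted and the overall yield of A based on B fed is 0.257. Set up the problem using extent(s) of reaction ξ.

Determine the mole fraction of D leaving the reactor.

Yield of A: 1ξ₁ / 413.2 = 0.257 → ξ₁ = 106.2 mol/s.
Conversion of B: 2ξ₁ + 2ξ₂ = 0.608 × 413.2 = 251.2 → ξ₂ = 19.42 mol/s.
Outlet amounts (n = n₀ + Σ ν·ξ):
  B: 413.2 − 2(106.2) − 2(19.42) = 162
  A: 0 + 1(106.2) = 106.2
  D: 0 + 1(19.42) = 19.42
Total out = 287.6 mol/s; y_D = 19.42 / 287.6 = 0.06753.

0.0675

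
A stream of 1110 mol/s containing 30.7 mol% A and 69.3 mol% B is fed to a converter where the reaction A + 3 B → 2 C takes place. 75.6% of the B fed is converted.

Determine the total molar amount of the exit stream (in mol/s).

B reacted = 0.756 × 769.2 = 581.5 mol/s; ν_B = −3, so ξ = 581.5/3 = 193.8 mol/s.
Outlet amounts (n = n₀ + ν ξ):
  A: 340.8 − 1(193.8) = 146.9
  B: 769.2 − 3(193.8) = 187.7
  C: 0 + 2(193.8) = 387.7
Total out = 146.9 + 187.7 + 387.7 = 722.3 mol/s.

722 mol/s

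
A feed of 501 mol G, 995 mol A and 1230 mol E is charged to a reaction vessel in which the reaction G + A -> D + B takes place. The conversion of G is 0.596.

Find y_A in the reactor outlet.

G reacted = 0.596 × 501 = 298.6 mol; ν_G = −1, so ξ = 298.6/1 = 298.6 mol.
Outlet amounts (n = n₀ + ν ξ):
  G: 501 − 1(298.6) = 202.4
  A: 995 − 1(298.6) = 696.4
  D: 0 + 1(298.6) = 298.6
  B: 0 + 1(298.6) = 298.6
  E: 1230 (inert)
Total out = 2726 mol; y_A = 696.4 / 2726 = 0.2555.

0.255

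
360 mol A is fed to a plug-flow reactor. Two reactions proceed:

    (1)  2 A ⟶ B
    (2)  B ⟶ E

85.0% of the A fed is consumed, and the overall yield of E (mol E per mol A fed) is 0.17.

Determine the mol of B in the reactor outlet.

Conversion of A: A consumed = 2ξ₁ = 0.85 × 360 → ξ₁ = 153 mol.
Yield of E: 1ξ₂ / 360 = 0.17 → ξ₂ = 61.2 mol.
Outlet amounts (n = n₀ + Σ ν·ξ):
  A: 360 − 2(153) = 54
  B: 0 + 1(153) − 1(61.2) = 91.8
  E: 0 + 1(61.2) = 61.2

91.8 mol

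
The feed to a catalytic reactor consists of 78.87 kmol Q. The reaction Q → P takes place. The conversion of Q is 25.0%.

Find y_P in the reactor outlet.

Q reacted = 0.25 × 78.87 = 19.72 kmol; ν_Q = −1, so ξ = 19.72/1 = 19.72 kmol.
Outlet amounts (n = n₀ + ν ξ):
  Q: 78.87 − 1(19.72) = 59.15
  P: 0 + 1(19.72) = 19.72
Total out = 78.87 kmol; y_P = 19.72 / 78.87 = 0.25.

0.25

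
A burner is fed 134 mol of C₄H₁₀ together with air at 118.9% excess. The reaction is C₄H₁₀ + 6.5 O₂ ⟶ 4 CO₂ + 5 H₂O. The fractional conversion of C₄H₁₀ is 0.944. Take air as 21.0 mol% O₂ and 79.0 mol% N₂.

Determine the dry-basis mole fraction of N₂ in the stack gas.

Stoichiometric O₂ = 6.5 × 134 = 871 mol; O₂ fed = 871 × 2.189 = 1907 mol.
N₂ fed = 1907 × 79/21 = 7173 mol.
Fuel reacted = 0.944 × 134 → ξ = 126.5 mol.
Outlet (n = n₀ + ν ξ):
  C₄H₁₀: 134 − 1(126.5) = 7.504
  O₂: 1907 − 6.5(126.5) = 1084
  N₂: 7173 (inert)
  CO₂: 0 + 4(126.5) = 506
  H₂O: 0 + 5(126.5) = 632.5
Dry total = 8770 mol; y_N₂ (dry) = 7173 / 8770 = 0.8178.

0.818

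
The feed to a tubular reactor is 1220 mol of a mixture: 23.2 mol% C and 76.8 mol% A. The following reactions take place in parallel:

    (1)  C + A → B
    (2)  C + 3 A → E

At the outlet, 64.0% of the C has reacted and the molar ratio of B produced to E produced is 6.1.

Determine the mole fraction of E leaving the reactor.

Conversion of C: C consumed = 0.64 × 283 = 181.1 mol = 1ξ₁ + 1ξ₂.
Selectivity: 1ξ₁ / (1ξ₂) = 6.1 → ξ₁ = 6.1 ξ₂.
Substitute: (1·6.1 + 1) ξ₂ = 181.1 → ξ₂ = 25.51 mol, ξ₁ = 155.6 mol.
Outlet amounts (n = n₀ + Σ ν·ξ):
  C: 283 − 1(155.6) − 1(25.51) = 101.9
  A: 937 − 1(155.6) − 3(25.51) = 704.8
  B: 0 + 1(155.6) = 155.6
  E: 0 + 1(25.51) = 25.51
Total out = 987.8 mol; y_E = 25.51 / 987.8 = 0.02583.

0.0258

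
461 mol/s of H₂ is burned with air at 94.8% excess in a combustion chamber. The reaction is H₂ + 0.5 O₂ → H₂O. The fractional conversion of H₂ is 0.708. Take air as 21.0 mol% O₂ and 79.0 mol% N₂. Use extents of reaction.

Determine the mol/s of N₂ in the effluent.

1690 mol/s

Stoichiometric O₂ = 0.5 × 461 = 230.5 mol/s; O₂ fed = 230.5 × 1.948 = 449 mol/s.
N₂ fed = 449 × 79/21 = 1689 mol/s.
Fuel reacted = 0.708 × 461 → ξ = 326.4 mol/s.
Outlet (n = n₀ + ν ξ):
  H₂: 461 − 1(326.4) = 134.6
  O₂: 449 − 0.5(326.4) = 285.8
  N₂: 1689 (inert)
  H₂O: 0 + 1(326.4) = 326.4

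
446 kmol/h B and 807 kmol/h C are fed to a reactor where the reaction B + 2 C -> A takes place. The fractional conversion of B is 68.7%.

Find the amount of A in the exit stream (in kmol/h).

306 kmol/h

B reacted = 0.687 × 446 = 306.4 kmol/h; ν_B = −1, so ξ = 306.4/1 = 306.4 kmol/h.
Outlet amounts (n = n₀ + ν ξ):
  B: 446 − 1(306.4) = 139.6
  C: 807 − 2(306.4) = 194.2
  A: 0 + 1(306.4) = 306.4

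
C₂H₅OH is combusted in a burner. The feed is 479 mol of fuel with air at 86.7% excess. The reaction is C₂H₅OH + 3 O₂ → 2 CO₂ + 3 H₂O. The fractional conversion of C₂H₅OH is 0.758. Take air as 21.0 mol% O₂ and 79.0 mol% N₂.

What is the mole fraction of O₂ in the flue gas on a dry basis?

0.127

Stoichiometric O₂ = 3 × 479 = 1437 mol; O₂ fed = 1437 × 1.867 = 2683 mol.
N₂ fed = 2683 × 79/21 = 10090 mol.
Fuel reacted = 0.758 × 479 → ξ = 363.1 mol.
Outlet (n = n₀ + ν ξ):
  C₂H₅OH: 479 − 1(363.1) = 115.9
  O₂: 2683 − 3(363.1) = 1594
  N₂: 10090 (inert)
  CO₂: 0 + 2(363.1) = 726.2
  H₂O: 0 + 3(363.1) = 1089
Dry total = 12530 mol; y_O₂ (dry) = 1594 / 12530 = 0.1272.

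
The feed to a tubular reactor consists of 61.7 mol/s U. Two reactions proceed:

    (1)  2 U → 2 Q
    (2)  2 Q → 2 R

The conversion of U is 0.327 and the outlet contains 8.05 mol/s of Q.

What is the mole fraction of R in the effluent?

Conversion of U: U consumed = 2ξ₁ = 0.327 × 61.7 → ξ₁ = 10.09 mol/s.
Q balance: n_Q = 0 + 2ξ₁ − 2ξ₂ = 8.05 → ξ₂ = (2·10.09 − 8.05)/2 = 6.063 mol/s.
Outlet amounts (n = n₀ + Σ ν·ξ):
  U: 61.7 − 2(10.09) = 41.52
  Q: 0 + 2(10.09) − 2(6.063) = 8.05
  R: 0 + 2(6.063) = 12.13
Total out = 61.7 mol/s; y_R = 12.13 / 61.7 = 0.1965.

0.197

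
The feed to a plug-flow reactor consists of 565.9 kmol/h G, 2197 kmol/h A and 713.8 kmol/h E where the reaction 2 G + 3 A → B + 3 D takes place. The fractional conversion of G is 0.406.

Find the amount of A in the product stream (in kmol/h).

G reacted = 0.406 × 565.9 = 229.8 kmol/h; ν_G = −2, so ξ = 229.8/2 = 114.9 kmol/h.
Outlet amounts (n = n₀ + ν ξ):
  G: 565.9 − 2(114.9) = 336.1
  A: 2197 − 3(114.9) = 1852
  B: 0 + 1(114.9) = 114.9
  D: 0 + 3(114.9) = 344.6
  E: 713.8 (inert)

1850 kmol/h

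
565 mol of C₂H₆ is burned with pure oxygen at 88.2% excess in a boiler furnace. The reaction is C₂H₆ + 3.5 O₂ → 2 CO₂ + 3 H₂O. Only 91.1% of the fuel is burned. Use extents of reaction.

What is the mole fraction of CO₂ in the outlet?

Stoichiometric O₂ = 3.5 × 565 = 1978 mol; O₂ fed = 1978 × 1.882 = 3722 mol.
Fuel reacted = 0.911 × 565 → ξ = 514.7 mol.
Outlet (n = n₀ + ν ξ):
  C₂H₆: 565 − 1(514.7) = 50.28
  O₂: 3722 − 3.5(514.7) = 1920
  CO₂: 0 + 2(514.7) = 1029
  H₂O: 0 + 3(514.7) = 1544
Total out = 4544 mol; y_CO₂ = 1029 / 4544 = 0.2265.

0.227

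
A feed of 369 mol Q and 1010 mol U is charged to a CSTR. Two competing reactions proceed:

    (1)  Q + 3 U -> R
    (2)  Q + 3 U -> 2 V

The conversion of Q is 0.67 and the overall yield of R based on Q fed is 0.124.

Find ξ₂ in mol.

ξ₂ = 201 mol

Yield of R: 1ξ₁ / 369 = 0.124 → ξ₁ = 45.76 mol.
Conversion of Q: 1ξ₁ + 1ξ₂ = 0.67 × 369 = 247.2 → ξ₂ = 201.5 mol.
Outlet amounts (n = n₀ + Σ ν·ξ):
  Q: 369 − 1(45.76) − 1(201.5) = 121.8
  U: 1010 − 3(45.76) − 3(201.5) = 268.3
  R: 0 + 1(45.76) = 45.76
  V: 0 + 2(201.5) = 402.9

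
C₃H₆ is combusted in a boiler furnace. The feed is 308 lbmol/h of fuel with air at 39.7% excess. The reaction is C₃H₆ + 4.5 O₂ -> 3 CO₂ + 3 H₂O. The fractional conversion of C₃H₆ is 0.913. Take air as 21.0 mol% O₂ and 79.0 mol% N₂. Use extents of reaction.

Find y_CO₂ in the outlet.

Stoichiometric O₂ = 4.5 × 308 = 1386 lbmol/h; O₂ fed = 1386 × 1.397 = 1936 lbmol/h.
N₂ fed = 1936 × 79/21 = 7284 lbmol/h.
Fuel reacted = 0.913 × 308 → ξ = 281.2 lbmol/h.
Outlet (n = n₀ + ν ξ):
  C₃H₆: 308 − 1(281.2) = 26.8
  O₂: 1936 − 4.5(281.2) = 670.8
  N₂: 7284 (inert)
  CO₂: 0 + 3(281.2) = 843.6
  H₂O: 0 + 3(281.2) = 843.6
Total out = 9669 lbmol/h; y_CO₂ = 843.6 / 9669 = 0.08725.

0.0873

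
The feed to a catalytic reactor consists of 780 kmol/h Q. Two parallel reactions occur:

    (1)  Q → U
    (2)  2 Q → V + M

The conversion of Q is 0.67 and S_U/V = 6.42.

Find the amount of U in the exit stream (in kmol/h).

Conversion of Q: Q consumed = 0.67 × 780 = 522.6 kmol/h = 1ξ₁ + 2ξ₂.
Selectivity: 1ξ₁ / (1ξ₂) = 6.42 → ξ₁ = 6.42 ξ₂.
Substitute: (1·6.42 + 2) ξ₂ = 522.6 → ξ₂ = 62.07 kmol/h, ξ₁ = 398.5 kmol/h.
Outlet amounts (n = n₀ + Σ ν·ξ):
  Q: 780 − 1(398.5) − 2(62.07) = 257.4
  U: 0 + 1(398.5) = 398.5
  V: 0 + 1(62.07) = 62.07
  M: 0 + 1(62.07) = 62.07

398 kmol/h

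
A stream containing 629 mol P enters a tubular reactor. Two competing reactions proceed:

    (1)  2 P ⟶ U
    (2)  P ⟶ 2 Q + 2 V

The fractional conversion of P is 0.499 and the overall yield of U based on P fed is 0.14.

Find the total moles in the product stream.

Yield of U: 1ξ₁ / 629 = 0.14 → ξ₁ = 88.06 mol.
Conversion of P: 2ξ₁ + 1ξ₂ = 0.499 × 629 = 313.9 → ξ₂ = 137.8 mol.
Outlet amounts (n = n₀ + Σ ν·ξ):
  P: 629 − 2(88.06) − 1(137.8) = 315.1
  U: 0 + 1(88.06) = 88.06
  Q: 0 + 2(137.8) = 275.5
  V: 0 + 2(137.8) = 275.5
Total out = 315.1 + 88.06 + 275.5 + 275.5 = 954.2 mol.

954 mol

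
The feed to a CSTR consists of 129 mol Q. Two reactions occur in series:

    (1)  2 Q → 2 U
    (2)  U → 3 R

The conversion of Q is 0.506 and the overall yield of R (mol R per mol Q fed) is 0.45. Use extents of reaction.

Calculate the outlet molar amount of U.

Conversion of Q: Q consumed = 2ξ₁ = 0.506 × 129 → ξ₁ = 32.64 mol.
Yield of R: 3ξ₂ / 129 = 0.45 → ξ₂ = 19.35 mol.
Outlet amounts (n = n₀ + Σ ν·ξ):
  Q: 129 − 2(32.64) = 63.73
  U: 0 + 2(32.64) − 1(19.35) = 45.92
  R: 0 + 3(19.35) = 58.05

45.9 mol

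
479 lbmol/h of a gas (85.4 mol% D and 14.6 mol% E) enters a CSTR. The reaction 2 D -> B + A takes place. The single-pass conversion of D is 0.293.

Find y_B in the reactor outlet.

D reacted = 0.293 × 409.1 = 119.9 lbmol/h; ν_D = −2, so ξ = 119.9/2 = 59.93 lbmol/h.
Outlet amounts (n = n₀ + ν ξ):
  D: 409.1 − 2(59.93) = 289.2
  B: 0 + 1(59.93) = 59.93
  A: 0 + 1(59.93) = 59.93
  E: 69.93 (inert)
Total out = 479 lbmol/h; y_B = 59.93 / 479 = 0.1251.

0.125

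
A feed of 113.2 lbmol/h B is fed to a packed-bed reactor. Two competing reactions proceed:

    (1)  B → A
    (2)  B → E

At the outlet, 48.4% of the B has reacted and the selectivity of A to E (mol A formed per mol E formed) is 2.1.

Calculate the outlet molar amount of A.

Conversion of B: B consumed = 0.484 × 113.2 = 54.79 lbmol/h = 1ξ₁ + 1ξ₂.
Selectivity: 1ξ₁ / (1ξ₂) = 2.1 → ξ₁ = 2.1 ξ₂.
Substitute: (1·2.1 + 1) ξ₂ = 54.79 → ξ₂ = 17.67 lbmol/h, ξ₁ = 37.11 lbmol/h.
Outlet amounts (n = n₀ + Σ ν·ξ):
  B: 113.2 − 1(37.11) − 1(17.67) = 58.41
  A: 0 + 1(37.11) = 37.11
  E: 0 + 1(17.67) = 17.67

37.1 lbmol/h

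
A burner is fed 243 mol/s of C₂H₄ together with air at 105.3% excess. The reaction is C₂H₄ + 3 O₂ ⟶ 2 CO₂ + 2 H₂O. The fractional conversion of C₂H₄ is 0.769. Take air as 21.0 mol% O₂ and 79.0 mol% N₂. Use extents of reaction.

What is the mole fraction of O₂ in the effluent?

0.127

Stoichiometric O₂ = 3 × 243 = 729 mol/s; O₂ fed = 729 × 2.053 = 1497 mol/s.
N₂ fed = 1497 × 79/21 = 5630 mol/s.
Fuel reacted = 0.769 × 243 → ξ = 186.9 mol/s.
Outlet (n = n₀ + ν ξ):
  C₂H₄: 243 − 1(186.9) = 56.13
  O₂: 1497 − 3(186.9) = 936
  N₂: 5630 (inert)
  CO₂: 0 + 2(186.9) = 373.7
  H₂O: 0 + 2(186.9) = 373.7
Total out = 7370 mol/s; y_O₂ = 936 / 7370 = 0.127.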